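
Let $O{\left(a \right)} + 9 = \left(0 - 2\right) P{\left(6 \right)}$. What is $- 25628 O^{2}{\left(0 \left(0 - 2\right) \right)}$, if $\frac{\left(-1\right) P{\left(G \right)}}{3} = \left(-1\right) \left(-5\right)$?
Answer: $-11301948$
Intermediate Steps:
$P{\left(G \right)} = -15$ ($P{\left(G \right)} = - 3 \left(\left(-1\right) \left(-5\right)\right) = \left(-3\right) 5 = -15$)
$O{\left(a \right)} = 21$ ($O{\left(a \right)} = -9 + \left(0 - 2\right) \left(-15\right) = -9 - -30 = -9 + 30 = 21$)
$- 25628 O^{2}{\left(0 \left(0 - 2\right) \right)} = - 25628 \cdot 21^{2} = \left(-25628\right) 441 = -11301948$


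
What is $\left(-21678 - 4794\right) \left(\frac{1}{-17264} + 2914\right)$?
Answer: $- \frac{166466839155}{2158} \approx -7.7139 \cdot 10^{7}$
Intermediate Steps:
$\left(-21678 - 4794\right) \left(\frac{1}{-17264} + 2914\right) = - 26472 \left(- \frac{1}{17264} + 2914\right) = \left(-26472\right) \frac{50307295}{17264} = - \frac{166466839155}{2158}$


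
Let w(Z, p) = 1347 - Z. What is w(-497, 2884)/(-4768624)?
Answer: -461/1192156 ≈ -0.00038669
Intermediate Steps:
w(-497, 2884)/(-4768624) = (1347 - 1*(-497))/(-4768624) = (1347 + 497)*(-1/4768624) = 1844*(-1/4768624) = -461/1192156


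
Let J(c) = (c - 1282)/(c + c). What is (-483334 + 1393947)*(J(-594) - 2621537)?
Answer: -64454514323660/27 ≈ -2.3872e+12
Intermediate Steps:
J(c) = (-1282 + c)/(2*c) (J(c) = (-1282 + c)/((2*c)) = (-1282 + c)*(1/(2*c)) = (-1282 + c)/(2*c))
(-483334 + 1393947)*(J(-594) - 2621537) = (-483334 + 1393947)*((½)*(-1282 - 594)/(-594) - 2621537) = 910613*((½)*(-1/594)*(-1876) - 2621537) = 910613*(469/297 - 2621537) = 910613*(-778596020/297) = -64454514323660/27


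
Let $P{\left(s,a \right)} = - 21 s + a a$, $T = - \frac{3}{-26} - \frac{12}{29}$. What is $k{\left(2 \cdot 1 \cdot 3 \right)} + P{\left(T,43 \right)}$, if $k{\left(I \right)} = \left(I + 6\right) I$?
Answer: $\frac{1453159}{754} \approx 1927.3$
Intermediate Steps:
$T = - \frac{225}{754}$ ($T = \left(-3\right) \left(- \frac{1}{26}\right) - \frac{12}{29} = \frac{3}{26} - \frac{12}{29} = - \frac{225}{754} \approx -0.29841$)
$P{\left(s,a \right)} = a^{2} - 21 s$ ($P{\left(s,a \right)} = - 21 s + a^{2} = a^{2} - 21 s$)
$k{\left(I \right)} = I \left(6 + I\right)$ ($k{\left(I \right)} = \left(6 + I\right) I = I \left(6 + I\right)$)
$k{\left(2 \cdot 1 \cdot 3 \right)} + P{\left(T,43 \right)} = 2 \cdot 1 \cdot 3 \left(6 + 2 \cdot 1 \cdot 3\right) - \left(- \frac{4725}{754} - 43^{2}\right) = 2 \cdot 3 \left(6 + 2 \cdot 3\right) + \left(1849 + \frac{4725}{754}\right) = 6 \left(6 + 6\right) + \frac{1398871}{754} = 6 \cdot 12 + \frac{1398871}{754} = 72 + \frac{1398871}{754} = \frac{1453159}{754}$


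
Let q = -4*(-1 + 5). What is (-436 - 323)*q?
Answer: 12144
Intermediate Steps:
q = -16 (q = -4*4 = -16)
(-436 - 323)*q = (-436 - 323)*(-16) = -759*(-16) = 12144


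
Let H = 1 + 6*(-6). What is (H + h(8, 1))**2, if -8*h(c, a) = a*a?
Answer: 78961/64 ≈ 1233.8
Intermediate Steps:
h(c, a) = -a**2/8 (h(c, a) = -a*a/8 = -a**2/8)
H = -35 (H = 1 - 36 = -35)
(H + h(8, 1))**2 = (-35 - 1/8*1**2)**2 = (-35 - 1/8*1)**2 = (-35 - 1/8)**2 = (-281/8)**2 = 78961/64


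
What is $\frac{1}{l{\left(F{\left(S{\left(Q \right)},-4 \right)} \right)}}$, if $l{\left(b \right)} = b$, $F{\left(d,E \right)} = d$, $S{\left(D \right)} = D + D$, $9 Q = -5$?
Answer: $- \frac{9}{10} \approx -0.9$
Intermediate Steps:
$Q = - \frac{5}{9}$ ($Q = \frac{1}{9} \left(-5\right) = - \frac{5}{9} \approx -0.55556$)
$S{\left(D \right)} = 2 D$
$\frac{1}{l{\left(F{\left(S{\left(Q \right)},-4 \right)} \right)}} = \frac{1}{2 \left(- \frac{5}{9}\right)} = \frac{1}{- \frac{10}{9}} = - \frac{9}{10}$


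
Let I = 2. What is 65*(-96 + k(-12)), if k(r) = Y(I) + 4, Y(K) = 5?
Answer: -5655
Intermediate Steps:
k(r) = 9 (k(r) = 5 + 4 = 9)
65*(-96 + k(-12)) = 65*(-96 + 9) = 65*(-87) = -5655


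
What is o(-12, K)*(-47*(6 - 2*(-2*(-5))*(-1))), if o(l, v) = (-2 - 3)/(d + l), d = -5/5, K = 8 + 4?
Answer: -470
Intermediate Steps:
K = 12
d = -1 (d = -5*⅕ = -1)
o(l, v) = -5/(-1 + l) (o(l, v) = (-2 - 3)/(-1 + l) = -5/(-1 + l))
o(-12, K)*(-47*(6 - 2*(-2*(-5))*(-1))) = (-5/(-1 - 12))*(-47*(6 - 2*(-2*(-5))*(-1))) = (-5/(-13))*(-47*(6 - 20*(-1))) = (-5*(-1/13))*(-47*(6 - 2*(-10))) = 5*(-47*(6 + 20))/13 = 5*(-47*26)/13 = (5/13)*(-1222) = -470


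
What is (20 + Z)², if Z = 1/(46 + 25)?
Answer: 2019241/5041 ≈ 400.56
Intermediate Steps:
Z = 1/71 ≈ 0.014085
(20 + Z)² = (20 + 1/71)² = (1421/71)² = 2019241/5041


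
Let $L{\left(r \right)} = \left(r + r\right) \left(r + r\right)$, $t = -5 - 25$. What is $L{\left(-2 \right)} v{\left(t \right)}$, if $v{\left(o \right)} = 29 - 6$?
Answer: $368$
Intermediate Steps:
$t = -30$
$L{\left(r \right)} = 4 r^{2}$ ($L{\left(r \right)} = 2 r 2 r = 4 r^{2}$)
$v{\left(o \right)} = 23$
$L{\left(-2 \right)} v{\left(t \right)} = 4 \left(-2\right)^{2} \cdot 23 = 4 \cdot 4 \cdot 23 = 16 \cdot 23 = 368$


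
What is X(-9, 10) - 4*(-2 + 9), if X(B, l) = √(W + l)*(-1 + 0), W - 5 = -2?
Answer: -28 - √13 ≈ -31.606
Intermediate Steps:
W = 3 (W = 5 - 2 = 3)
X(B, l) = -√(3 + l) (X(B, l) = √(3 + l)*(-1 + 0) = √(3 + l)*(-1) = -√(3 + l))
X(-9, 10) - 4*(-2 + 9) = -√(3 + 10) - 4*(-2 + 9) = -√13 - 4*7 = -√13 - 28 = -28 - √13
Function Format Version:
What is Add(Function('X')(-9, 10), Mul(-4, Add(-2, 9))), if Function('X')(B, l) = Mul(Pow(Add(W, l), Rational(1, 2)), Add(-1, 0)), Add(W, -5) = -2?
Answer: Add(-28, Mul(-1, Pow(13, Rational(1, 2)))) ≈ -31.606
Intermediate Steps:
W = 3 (W = Add(5, -2) = 3)
Function('X')(B, l) = Mul(-1, Pow(Add(3, l), Rational(1, 2))) (Function('X')(B, l) = Mul(Pow(Add(3, l), Rational(1, 2)), Add(-1, 0)) = Mul(Pow(Add(3, l), Rational(1, 2)), -1) = Mul(-1, Pow(Add(3, l), Rational(1, 2))))
Add(Function('X')(-9, 10), Mul(-4, Add(-2, 9))) = Add(Mul(-1, Pow(Add(3, 10), Rational(1, 2))), Mul(-4, Add(-2, 9))) = Add(Mul(-1, Pow(13, Rational(1, 2))), Mul(-4, 7)) = Add(Mul(-1, Pow(13, Rational(1, 2))), -28) = Add(-28, Mul(-1, Pow(13, Rational(1, 2))))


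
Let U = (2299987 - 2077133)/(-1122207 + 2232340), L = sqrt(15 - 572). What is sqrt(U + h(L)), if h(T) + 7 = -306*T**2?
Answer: sqrt(210043536550504297)/1110133 ≈ 412.84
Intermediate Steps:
L = I*sqrt(557) (L = sqrt(-557) = I*sqrt(557) ≈ 23.601*I)
h(T) = -7 - 306*T**2
U = 222854/1110133 ≈ 0.20075
sqrt(U + h(L)) = sqrt(222854/1110133 + (-7 - 306*(I*sqrt(557))**2)) = sqrt(222854/1110133 + (-7 - 306*(-557))) = sqrt(222854/1110133 + (-7 + 170442)) = sqrt(222854/1110133 + 170435) = sqrt(189205740709/1110133) = sqrt(210043536550504297)/1110133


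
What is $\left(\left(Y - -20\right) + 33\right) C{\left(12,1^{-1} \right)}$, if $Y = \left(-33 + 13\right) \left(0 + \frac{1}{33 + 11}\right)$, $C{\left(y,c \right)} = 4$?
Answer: $\frac{2312}{11} \approx 210.18$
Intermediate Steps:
$Y = - \frac{5}{11}$ ($Y = - 20 \left(0 + \frac{1}{44}\right) = \left(-20\right) \frac{1}{44} = - \frac{5}{11} \approx -0.45455$)
$\left(\left(Y - -20\right) + 33\right) C{\left(12,1^{-1} \right)} = \left(\left(- \frac{5}{11} - -20\right) + 33\right) 4 = \left(\left(- \frac{5}{11} + 20\right) + 33\right) 4 = \left(\frac{215}{11} + 33\right) 4 = \frac{578}{11} \cdot 4 = \frac{2312}{11}$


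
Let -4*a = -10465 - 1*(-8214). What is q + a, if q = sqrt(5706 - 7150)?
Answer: 2251/4 + 38*I ≈ 562.75 + 38.0*I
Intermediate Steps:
q = 38*I (q = sqrt(-1444) = 38*I ≈ 38.0*I)
a = 2251/4 (a = -(-10465 - 1*(-8214))/4 = -(-10465 + 8214)/4 = -1/4*(-2251) = 2251/4 ≈ 562.75)
q + a = 38*I + 2251/4 = 2251/4 + 38*I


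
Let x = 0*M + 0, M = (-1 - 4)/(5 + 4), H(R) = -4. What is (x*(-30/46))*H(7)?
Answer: 0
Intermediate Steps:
M = -5/9 ≈ -0.55556
x = 0 (x = 0*(-5/9) + 0 = 0 + 0 = 0)
(x*(-30/46))*H(7) = (0*(-30/46))*(-4) = (0*(-30*1/46))*(-4) = (0*(-15/23))*(-4) = 0*(-4) = 0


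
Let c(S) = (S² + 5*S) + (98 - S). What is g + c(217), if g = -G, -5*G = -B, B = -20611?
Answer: 260886/5 ≈ 52177.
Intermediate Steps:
G = -20611/5 (G = -(-1)*(-20611)/5 = -⅕*20611 = -20611/5 ≈ -4122.2)
c(S) = 98 + S² + 4*S
g = 20611/5 (g = -1*(-20611/5) = 20611/5 ≈ 4122.2)
g + c(217) = 20611/5 + (98 + 217² + 4*217) = 20611/5 + (98 + 47089 + 868) = 20611/5 + 48055 = 260886/5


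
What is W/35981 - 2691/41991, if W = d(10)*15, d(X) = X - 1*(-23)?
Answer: -2304222/45784187 ≈ -0.050328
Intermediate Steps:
d(X) = 23 + X (d(X) = X + 23 = 23 + X)
W = 495 (W = (23 + 10)*15 = 33*15 = 495)
W/35981 - 2691/41991 = 495/35981 - 2691/41991 = 495*(1/35981) - 2691*1/41991 = 45/3271 - 897/13997 = -2304222/45784187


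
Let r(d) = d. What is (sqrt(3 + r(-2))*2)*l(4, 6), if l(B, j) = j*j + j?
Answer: 84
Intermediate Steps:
l(B, j) = j + j**2 (l(B, j) = j**2 + j = j + j**2)
(sqrt(3 + r(-2))*2)*l(4, 6) = (sqrt(3 - 2)*2)*(6*(1 + 6)) = (sqrt(1)*2)*(6*7) = (1*2)*42 = 2*42 = 84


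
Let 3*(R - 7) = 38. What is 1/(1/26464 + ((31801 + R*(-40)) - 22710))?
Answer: 79392/659297635 ≈ 0.00012042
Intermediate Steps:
R = 59/3 (R = 7 + (⅓)*38 = 7 + 38/3 = 59/3 ≈ 19.667)
1/(1/26464 + ((31801 + R*(-40)) - 22710)) = 1/(1/26464 + ((31801 + (59/3)*(-40)) - 22710)) = 1/(1/26464 + ((31801 - 2360/3) - 22710)) = 1/(1/26464 + (93043/3 - 22710)) = 1/(1/26464 + 24913/3) = 1/(659297635/79392) = 79392/659297635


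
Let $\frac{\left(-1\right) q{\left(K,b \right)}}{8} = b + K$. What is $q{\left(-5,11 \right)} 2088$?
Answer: $-100224$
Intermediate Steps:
$q{\left(K,b \right)} = - 8 K - 8 b$ ($q{\left(K,b \right)} = - 8 \left(b + K\right) = - 8 \left(K + b\right) = - 8 K - 8 b$)
$q{\left(-5,11 \right)} 2088 = \left(\left(-8\right) \left(-5\right) - 88\right) 2088 = \left(40 - 88\right) 2088 = \left(-48\right) 2088 = -100224$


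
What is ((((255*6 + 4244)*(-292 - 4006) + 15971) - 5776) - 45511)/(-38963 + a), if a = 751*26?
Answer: 24851968/19437 ≈ 1278.6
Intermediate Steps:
a = 19526
((((255*6 + 4244)*(-292 - 4006) + 15971) - 5776) - 45511)/(-38963 + a) = ((((255*6 + 4244)*(-292 - 4006) + 15971) - 5776) - 45511)/(-38963 + 19526) = ((((1530 + 4244)*(-4298) + 15971) - 5776) - 45511)/(-19437) = (((5774*(-4298) + 15971) - 5776) - 45511)*(-1/19437) = (((-24816652 + 15971) - 5776) - 45511)*(-1/19437) = ((-24800681 - 5776) - 45511)*(-1/19437) = (-24806457 - 45511)*(-1/19437) = -24851968*(-1/19437) = 24851968/19437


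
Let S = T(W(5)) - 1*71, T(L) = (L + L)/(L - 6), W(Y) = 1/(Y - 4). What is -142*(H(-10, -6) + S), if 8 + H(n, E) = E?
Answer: 60634/5 ≈ 12127.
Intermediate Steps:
W(Y) = 1/(-4 + Y)
H(n, E) = -8 + E
T(L) = 2*L/(-6 + L) (T(L) = (2*L)/(-6 + L) = 2*L/(-6 + L))
S = -357/5 (S = 2/((-4 + 5)*(-6 + 1/(-4 + 5))) - 1*71 = 2/(1*(-6 + 1/1)) - 71 = 2*1/(-6 + 1) - 71 = 2*1/(-5) - 71 = 2*1*(-1/5) - 71 = -2/5 - 71 = -357/5 ≈ -71.400)
-142*(H(-10, -6) + S) = -142*((-8 - 6) - 357/5) = -142*(-14 - 357/5) = -142*(-427/5) = 60634/5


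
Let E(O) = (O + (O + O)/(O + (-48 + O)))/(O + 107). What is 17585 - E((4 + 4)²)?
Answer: 15034847/855 ≈ 17585.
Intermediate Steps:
E(O) = (O + 2*O/(-48 + 2*O))/(107 + O) (E(O) = (O + (2*O)/(-48 + 2*O))/(107 + O) = (O + 2*O/(-48 + 2*O))/(107 + O))
17585 - E((4 + 4)²) = 17585 - (4 + 4)²*(-23 + (4 + 4)²)/(-2568 + ((4 + 4)²)² + 83*(4 + 4)²) = 17585 - 8²*(-23 + 8²)/(-2568 + (8²)² + 83*8²) = 17585 - 64*(-23 + 64)/(-2568 + 64² + 83*64) = 17585 - 64*41/(-2568 + 4096 + 5312) = 17585 - 64*41/6840 = 17585 - 1*328/855 = 17585 - 328/855 = 15034847/855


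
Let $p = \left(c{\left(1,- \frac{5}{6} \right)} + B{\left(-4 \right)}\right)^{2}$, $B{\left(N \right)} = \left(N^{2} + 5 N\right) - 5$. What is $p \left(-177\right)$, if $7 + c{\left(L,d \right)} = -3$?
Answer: $-63897$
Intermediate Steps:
$c{\left(L,d \right)} = -10$ ($c{\left(L,d \right)} = -7 - 3 = -10$)
$B{\left(N \right)} = -5 + N^{2} + 5 N$
$p = 361$ ($p = \left(-10 + \left(-5 + \left(-4\right)^{2} + 5 \left(-4\right)\right)\right)^{2} = \left(-10 - 9\right)^{2} = \left(-19\right)^{2} = 361$)
$p \left(-177\right) = 361 \left(-177\right) = -63897$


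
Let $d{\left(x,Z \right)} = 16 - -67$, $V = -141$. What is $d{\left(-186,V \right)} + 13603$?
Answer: $13686$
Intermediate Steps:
$d{\left(x,Z \right)} = 83$ ($d{\left(x,Z \right)} = 16 + 67 = 83$)
$d{\left(-186,V \right)} + 13603 = 83 + 13603 = 13686$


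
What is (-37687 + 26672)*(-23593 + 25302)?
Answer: -18824635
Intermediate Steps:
(-37687 + 26672)*(-23593 + 25302) = -11015*1709 = -18824635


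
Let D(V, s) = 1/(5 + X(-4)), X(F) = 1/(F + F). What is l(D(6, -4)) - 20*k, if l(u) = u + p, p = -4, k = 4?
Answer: -3268/39 ≈ -83.795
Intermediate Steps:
X(F) = 1/(2*F)
D(V, s) = 8/39 (D(V, s) = 1/(5 + (½)/(-4)) = 1/(5 + (½)*(-¼)) = 1/(5 - ⅛) = 1/(39/8) = 8/39)
l(u) = -4 + u (l(u) = u - 4 = -4 + u)
l(D(6, -4)) - 20*k = (-4 + 8/39) - 20*4 = -148/39 - 80 = -3268/39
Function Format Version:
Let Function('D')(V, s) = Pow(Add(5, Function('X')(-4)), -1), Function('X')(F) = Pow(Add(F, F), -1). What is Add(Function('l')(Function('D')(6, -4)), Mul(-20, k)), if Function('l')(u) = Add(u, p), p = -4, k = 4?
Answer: Rational(-3268, 39) ≈ -83.795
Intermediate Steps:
Function('X')(F) = Mul(Rational(1, 2), Pow(F, -1)) (Function('X')(F) = Pow(Mul(2, F), -1) = Mul(Rational(1, 2), Pow(F, -1)))
Function('D')(V, s) = Rational(8, 39) (Function('D')(V, s) = Pow(Add(5, Mul(Rational(1, 2), Pow(-4, -1))), -1) = Pow(Add(5, Mul(Rational(1, 2), Rational(-1, 4))), -1) = Pow(Add(5, Rational(-1, 8)), -1) = Pow(Rational(39, 8), -1) = Rational(8, 39))
Function('l')(u) = Add(-4, u) (Function('l')(u) = Add(u, -4) = Add(-4, u))
Add(Function('l')(Function('D')(6, -4)), Mul(-20, k)) = Add(Add(-4, Rational(8, 39)), Mul(-20, 4)) = Add(Rational(-148, 39), -80) = Rational(-3268, 39)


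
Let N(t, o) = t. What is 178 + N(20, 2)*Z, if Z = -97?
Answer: -1762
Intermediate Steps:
178 + N(20, 2)*Z = 178 + 20*(-97) = 178 - 1940 = -1762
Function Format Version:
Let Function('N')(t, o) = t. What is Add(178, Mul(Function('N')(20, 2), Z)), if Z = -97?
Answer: -1762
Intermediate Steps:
Add(178, Mul(Function('N')(20, 2), Z)) = Add(178, Mul(20, -97)) = Add(178, -1940) = -1762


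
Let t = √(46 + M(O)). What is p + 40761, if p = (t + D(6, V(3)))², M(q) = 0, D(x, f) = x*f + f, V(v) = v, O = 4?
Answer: 41248 + 42*√46 ≈ 41533.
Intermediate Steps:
D(x, f) = f + f*x (D(x, f) = f*x + f = f + f*x)
t = √46 (t = √(46 + 0) = √46 ≈ 6.7823)
p = (21 + √46)² (p = (√46 + 3*(1 + 6))² = (√46 + 3*7)² = (√46 + 21)² = (21 + √46)² ≈ 771.86)
p + 40761 = (21 + √46)² + 40761 = 40761 + (21 + √46)²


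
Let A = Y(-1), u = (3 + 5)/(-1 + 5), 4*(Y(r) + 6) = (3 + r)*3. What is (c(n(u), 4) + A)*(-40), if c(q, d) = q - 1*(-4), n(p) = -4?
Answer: 180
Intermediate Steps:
Y(r) = -15/4 + 3*r/4 (Y(r) = -6 + ((3 + r)*3)/4 = -6 + (9 + 3*r)/4 = -6 + (9/4 + 3*r/4) = -15/4 + 3*r/4)
u = 2 (u = 8/4 = 8*(¼) = 2)
c(q, d) = 4 + q (c(q, d) = q + 4 = 4 + q)
A = -9/2 (A = -15/4 + (¾)*(-1) = -15/4 - ¾ = -9/2 ≈ -4.5000)
(c(n(u), 4) + A)*(-40) = ((4 - 4) - 9/2)*(-40) = (0 - 9/2)*(-40) = -9/2*(-40) = 180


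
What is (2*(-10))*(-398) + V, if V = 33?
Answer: 7993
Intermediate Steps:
(2*(-10))*(-398) + V = (2*(-10))*(-398) + 33 = -20*(-398) + 33 = 7960 + 33 = 7993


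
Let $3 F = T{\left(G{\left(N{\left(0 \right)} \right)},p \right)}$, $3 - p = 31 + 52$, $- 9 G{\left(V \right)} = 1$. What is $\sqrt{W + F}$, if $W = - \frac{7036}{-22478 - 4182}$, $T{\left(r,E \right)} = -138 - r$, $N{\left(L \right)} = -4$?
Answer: $\frac{2 i \sqrt{41108580285}}{59985} \approx 6.7601 i$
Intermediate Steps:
$G{\left(V \right)} = - \frac{1}{9}$ ($G{\left(V \right)} = \left(- \frac{1}{9}\right) 1 = - \frac{1}{9}$)
$p = -80$ ($p = 3 - \left(31 + 52\right) = 3 - 83 = -80$)
$W = \frac{1759}{6665}$ ($W = - \frac{7036}{-26660} = \left(-7036\right) \left(- \frac{1}{26660}\right) = \frac{1759}{6665} \approx 0.26392$)
$F = - \frac{1241}{27}$ ($F = \frac{-138 - - \frac{1}{9}}{3} = \frac{-138 + \frac{1}{9}}{3} = \frac{1}{3} \left(- \frac{1241}{9}\right) = - \frac{1241}{27} \approx -45.963$)
$\sqrt{W + F} = \sqrt{\frac{1759}{6665} - \frac{1241}{27}} = \sqrt{- \frac{8223772}{179955}} = \frac{2 i \sqrt{41108580285}}{59985}$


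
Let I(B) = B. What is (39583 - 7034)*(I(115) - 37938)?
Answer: -1231100827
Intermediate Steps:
(39583 - 7034)*(I(115) - 37938) = (39583 - 7034)*(115 - 37938) = 32549*(-37823) = -1231100827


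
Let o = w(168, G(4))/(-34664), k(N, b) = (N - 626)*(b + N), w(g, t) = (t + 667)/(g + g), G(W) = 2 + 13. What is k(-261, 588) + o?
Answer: -1689115434389/5823552 ≈ -2.9005e+5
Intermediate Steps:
G(W) = 15
w(g, t) = (667 + t)/(2*g) (w(g, t) = (667 + t)/((2*g)) = (667 + t)*(1/(2*g)) = (667 + t)/(2*g))
k(N, b) = (-626 + N)*(N + b)
o = -341/5823552 (o = ((½)*(667 + 15)/168)/(-34664) = ((½)*(1/168)*682)*(-1/34664) = (341/168)*(-1/34664) = -341/5823552 ≈ -5.8555e-5)
k(-261, 588) + o = ((-261)² - 626*(-261) - 626*588 - 261*588) - 341/5823552 = (68121 + 163386 - 368088 - 153468) - 341/5823552 = -290049 - 341/5823552 = -1689115434389/5823552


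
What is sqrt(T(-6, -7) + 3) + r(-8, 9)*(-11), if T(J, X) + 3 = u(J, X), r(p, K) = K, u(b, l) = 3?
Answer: -99 + sqrt(3) ≈ -97.268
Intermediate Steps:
T(J, X) = 0 (T(J, X) = -3 + 3 = 0)
sqrt(T(-6, -7) + 3) + r(-8, 9)*(-11) = sqrt(0 + 3) + 9*(-11) = sqrt(3) - 99 = -99 + sqrt(3)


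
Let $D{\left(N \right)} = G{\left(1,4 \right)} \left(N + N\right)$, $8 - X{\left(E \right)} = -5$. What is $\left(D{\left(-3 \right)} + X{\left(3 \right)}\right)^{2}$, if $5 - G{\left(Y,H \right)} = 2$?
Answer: $25$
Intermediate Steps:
$G{\left(Y,H \right)} = 3$ ($G{\left(Y,H \right)} = 5 - 2 = 3$)
$X{\left(E \right)} = 13$ ($X{\left(E \right)} = 8 - -5 = 8 + 5 = 13$)
$D{\left(N \right)} = 6 N$ ($D{\left(N \right)} = 3 \left(N + N\right) = 3 \cdot 2 N = 6 N$)
$\left(D{\left(-3 \right)} + X{\left(3 \right)}\right)^{2} = \left(6 \left(-3\right) + 13\right)^{2} = \left(-18 + 13\right)^{2} = \left(-5\right)^{2} = 25$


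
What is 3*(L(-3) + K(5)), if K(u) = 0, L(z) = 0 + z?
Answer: -9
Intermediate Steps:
L(z) = z
3*(L(-3) + K(5)) = 3*(-3 + 0) = 3*(-3) = -9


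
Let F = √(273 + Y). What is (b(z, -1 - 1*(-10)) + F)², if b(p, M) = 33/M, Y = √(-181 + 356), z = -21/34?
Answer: (11 + 3*√(273 + 5*√7))²/9 ≈ 423.74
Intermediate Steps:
z = -21/34 (z = -21*1/34 = -21/34 ≈ -0.61765)
Y = 5*√7 (Y = √175 = 5*√7 ≈ 13.229)
F = √(273 + 5*√7) ≈ 16.918
(b(z, -1 - 1*(-10)) + F)² = (33/(-1 - 1*(-10)) + √(273 + 5*√7))² = (33/(-1 + 10) + √(273 + 5*√7))² = (33/9 + √(273 + 5*√7))² = (33*(⅑) + √(273 + 5*√7))² = (11/3 + √(273 + 5*√7))²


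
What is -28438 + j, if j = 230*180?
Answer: 12962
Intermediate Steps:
j = 41400
-28438 + j = -28438 + 41400 = 12962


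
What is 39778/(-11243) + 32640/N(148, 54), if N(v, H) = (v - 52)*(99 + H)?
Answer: -133142/101187 ≈ -1.3158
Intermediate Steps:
N(v, H) = (-52 + v)*(99 + H)
39778/(-11243) + 32640/N(148, 54) = 39778/(-11243) + 32640/(-5148 - 52*54 + 99*148 + 54*148) = 39778*(-1/11243) + 32640/(-5148 - 2808 + 14652 + 7992) = -39778/11243 + 32640/14688 = -39778/11243 + 32640*(1/14688) = -39778/11243 + 20/9 = -133142/101187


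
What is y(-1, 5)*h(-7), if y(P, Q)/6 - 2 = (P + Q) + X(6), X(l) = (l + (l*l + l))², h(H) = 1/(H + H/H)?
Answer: -2310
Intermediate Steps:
h(H) = 1/(1 + H) (h(H) = 1/(H + 1) = 1/(1 + H))
X(l) = (l² + 2*l)² (X(l) = (l + (l² + l))² = (l + (l + l²))² = (l² + 2*l)²)
y(P, Q) = 13836 + 6*P + 6*Q (y(P, Q) = 12 + 6*((P + Q) + 6²*(2 + 6)²) = 12 + 6*((P + Q) + 36*8²) = 12 + 6*((P + Q) + 36*64) = 12 + 6*((P + Q) + 2304) = 12 + 6*(2304 + P + Q) = 12 + (13824 + 6*P + 6*Q) = 13836 + 6*P + 6*Q)
y(-1, 5)*h(-7) = (13836 + 6*(-1) + 6*5)/(1 - 7) = (13836 - 6 + 30)/(-6) = 13860*(-⅙) = -2310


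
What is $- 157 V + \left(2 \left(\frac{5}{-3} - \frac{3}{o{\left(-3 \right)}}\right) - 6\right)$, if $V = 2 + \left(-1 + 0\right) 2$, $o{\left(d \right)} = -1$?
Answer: $- \frac{10}{3} \approx -3.3333$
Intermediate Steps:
$V = 0$ ($V = 2 - 2 = 0$)
$- 157 V + \left(2 \left(\frac{5}{-3} - \frac{3}{o{\left(-3 \right)}}\right) - 6\right) = \left(-157\right) 0 - \left(6 - 2 \left(\frac{5}{-3} - \frac{3}{-1}\right)\right) = 0 - \left(6 - 2 \left(5 \left(- \frac{1}{3}\right) - -3\right)\right) = 0 - \left(6 - 2 \left(- \frac{5}{3} + 3\right)\right) = 0 + \left(2 \cdot \frac{4}{3} - 6\right) = 0 + \left(\frac{8}{3} - 6\right) = 0 - \frac{10}{3} = - \frac{10}{3}$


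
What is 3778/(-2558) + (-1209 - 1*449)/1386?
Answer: -2369368/886347 ≈ -2.6732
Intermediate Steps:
3778/(-2558) + (-1209 - 1*449)/1386 = 3778*(-1/2558) + (-1209 - 449)*(1/1386) = -1889/1279 - 1658*1/1386 = -1889/1279 - 829/693 = -2369368/886347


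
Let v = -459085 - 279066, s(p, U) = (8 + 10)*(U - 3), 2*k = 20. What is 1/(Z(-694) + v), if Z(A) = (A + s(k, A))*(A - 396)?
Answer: 1/13693449 ≈ 7.3028e-8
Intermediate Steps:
k = 10 (k = (½)*20 = 10)
s(p, U) = -54 + 18*U (s(p, U) = 18*(-3 + U) = -54 + 18*U)
Z(A) = (-396 + A)*(-54 + 19*A) (Z(A) = (A + (-54 + 18*A))*(A - 396) = (-54 + 19*A)*(-396 + A) = (-396 + A)*(-54 + 19*A))
v = -738151
1/(Z(-694) + v) = 1/((21384 - 7578*(-694) + 19*(-694)²) - 738151) = 1/((21384 + 5259132 + 19*481636) - 738151) = 1/((21384 + 5259132 + 9151084) - 738151) = 1/(14431600 - 738151) = 1/13693449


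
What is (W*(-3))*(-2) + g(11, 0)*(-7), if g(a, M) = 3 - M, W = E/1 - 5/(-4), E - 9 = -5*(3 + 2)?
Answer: -219/2 ≈ -109.50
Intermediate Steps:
E = -16 (E = 9 - 5*(3 + 2) = 9 - 5*5 = 9 - 25 = -16)
W = -59/4 (W = -16/1 - 5/(-4) = -16*1 - 5*(-1/4) = -16 + 5/4 = -59/4 ≈ -14.750)
(W*(-3))*(-2) + g(11, 0)*(-7) = -59/4*(-3)*(-2) + (3 - 1*0)*(-7) = (177/4)*(-2) + (3 + 0)*(-7) = -177/2 + 3*(-7) = -177/2 - 21 = -219/2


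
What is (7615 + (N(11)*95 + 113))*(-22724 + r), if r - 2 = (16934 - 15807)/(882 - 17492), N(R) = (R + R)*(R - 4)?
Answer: -4219106041913/8305 ≈ -5.0802e+8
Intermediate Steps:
N(R) = 2*R*(-4 + R) (N(R) = (2*R)*(-4 + R) = 2*R*(-4 + R))
r = 32093/16610 (r = 2 + (16934 - 15807)/(882 - 17492) = 2 + 1127/(-16610) = 2 + 1127*(-1/16610) = 2 - 1127/16610 = 32093/16610 ≈ 1.9321)
(7615 + (N(11)*95 + 113))*(-22724 + r) = (7615 + ((2*11*(-4 + 11))*95 + 113))*(-22724 + 32093/16610) = (7615 + ((2*11*7)*95 + 113))*(-377413547/16610) = (7615 + (154*95 + 113))*(-377413547/16610) = (7615 + (14630 + 113))*(-377413547/16610) = (7615 + 14743)*(-377413547/16610) = 22358*(-377413547/16610) = -4219106041913/8305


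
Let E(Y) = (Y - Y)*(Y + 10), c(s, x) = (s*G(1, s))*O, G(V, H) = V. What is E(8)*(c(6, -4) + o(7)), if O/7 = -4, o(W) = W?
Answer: 0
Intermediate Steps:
O = -28 (O = 7*(-4) = -28)
c(s, x) = -28*s (c(s, x) = (s*1)*(-28) = s*(-28) = -28*s)
E(Y) = 0 (E(Y) = 0*(10 + Y) = 0)
E(8)*(c(6, -4) + o(7)) = 0*(-28*6 + 7) = 0*(-168 + 7) = 0*(-161) = 0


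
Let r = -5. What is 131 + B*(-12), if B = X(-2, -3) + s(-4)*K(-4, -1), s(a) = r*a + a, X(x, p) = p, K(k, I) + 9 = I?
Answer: 2087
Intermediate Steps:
K(k, I) = -9 + I
s(a) = -4*a (s(a) = -5*a + a = -4*a)
B = -163 (B = -3 + (-4*(-4))*(-9 - 1) = -3 + 16*(-10) = -3 - 160 = -163)
131 + B*(-12) = 131 - 163*(-12) = 131 + 1956 = 2087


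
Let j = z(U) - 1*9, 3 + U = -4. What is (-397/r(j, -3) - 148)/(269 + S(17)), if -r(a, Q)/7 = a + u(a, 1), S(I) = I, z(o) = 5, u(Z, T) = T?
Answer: -3505/6006 ≈ -0.58358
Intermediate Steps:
U = -7 (U = -3 - 4 = -7)
j = -4 (j = 5 - 1*9 = 5 - 9 = -4)
r(a, Q) = -7 - 7*a (r(a, Q) = -7*(a + 1) = -7*(1 + a) = -7 - 7*a)
(-397/r(j, -3) - 148)/(269 + S(17)) = (-397/(-7 - 7*(-4)) - 148)/(269 + 17) = (-397/(-7 + 28) - 148)/286 = (-397/21 - 148)*(1/286) = -3505/21*1/286 = -3505/6006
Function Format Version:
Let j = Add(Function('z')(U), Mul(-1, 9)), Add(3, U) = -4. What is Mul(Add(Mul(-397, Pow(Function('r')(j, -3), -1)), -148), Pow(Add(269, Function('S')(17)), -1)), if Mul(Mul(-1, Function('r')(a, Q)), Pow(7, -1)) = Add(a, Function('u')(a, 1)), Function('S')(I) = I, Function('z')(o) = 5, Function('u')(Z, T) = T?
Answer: Rational(-3505, 6006) ≈ -0.58358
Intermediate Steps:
U = -7 (U = Add(-3, -4) = -7)
j = -4 (j = Add(5, Mul(-1, 9)) = Add(5, -9) = -4)
Function('r')(a, Q) = Add(-7, Mul(-7, a)) (Function('r')(a, Q) = Mul(-7, Add(a, 1)) = Mul(-7, Add(1, a)) = Add(-7, Mul(-7, a)))
Mul(Add(Mul(-397, Pow(Function('r')(j, -3), -1)), -148), Pow(Add(269, Function('S')(17)), -1)) = Mul(Add(Mul(-397, Pow(Add(-7, Mul(-7, -4)), -1)), -148), Pow(Add(269, 17), -1)) = Mul(Add(Mul(-397, Pow(Add(-7, 28), -1)), -148), Pow(286, -1)) = Mul(Add(Mul(-397, Pow(21, -1)), -148), Rational(1, 286)) = Mul(Add(Mul(-397, Rational(1, 21)), -148), Rational(1, 286)) = Mul(Add(Rational(-397, 21), -148), Rational(1, 286)) = Mul(Rational(-3505, 21), Rational(1, 286)) = Rational(-3505, 6006)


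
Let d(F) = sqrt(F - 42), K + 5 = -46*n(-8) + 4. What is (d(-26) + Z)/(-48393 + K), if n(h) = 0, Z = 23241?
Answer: -23241/48394 - I*sqrt(17)/24197 ≈ -0.48025 - 0.0001704*I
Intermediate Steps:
K = -1 (K = -5 + (-46*0 + 4) = -5 + (0 + 4) = -5 + 4 = -1)
d(F) = sqrt(-42 + F)
(d(-26) + Z)/(-48393 + K) = (sqrt(-42 - 26) + 23241)/(-48393 - 1) = (sqrt(-68) + 23241)/(-48394) = (2*I*sqrt(17) + 23241)*(-1/48394) = (23241 + 2*I*sqrt(17))*(-1/48394) = -23241/48394 - I*sqrt(17)/24197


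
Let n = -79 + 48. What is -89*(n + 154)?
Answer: -10947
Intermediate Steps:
n = -31
-89*(n + 154) = -89*(-31 + 154) = -89*123 = -10947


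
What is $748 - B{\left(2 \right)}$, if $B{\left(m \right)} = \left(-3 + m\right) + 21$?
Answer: $728$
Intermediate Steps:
$B{\left(m \right)} = 18 + m$
$748 - B{\left(2 \right)} = 748 - \left(18 + 2\right) = 748 - 20 = 728$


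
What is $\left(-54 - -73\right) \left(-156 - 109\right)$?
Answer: $-5035$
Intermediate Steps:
$\left(-54 - -73\right) \left(-156 - 109\right) = \left(-54 + 73\right) \left(-265\right) = 19 \left(-265\right) = -5035$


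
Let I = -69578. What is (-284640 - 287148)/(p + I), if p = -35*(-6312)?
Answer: -285894/75671 ≈ -3.7781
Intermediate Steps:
p = 220920
(-284640 - 287148)/(p + I) = (-284640 - 287148)/(220920 - 69578) = -571788/151342 = -571788*1/151342 = -285894/75671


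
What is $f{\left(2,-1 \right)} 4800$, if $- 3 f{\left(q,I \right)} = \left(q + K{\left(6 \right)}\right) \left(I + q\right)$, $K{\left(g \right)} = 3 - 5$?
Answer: $0$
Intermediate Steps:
$K{\left(g \right)} = -2$
$f{\left(q,I \right)} = - \frac{\left(-2 + q\right) \left(I + q\right)}{3}$ ($f{\left(q,I \right)} = - \frac{\left(q - 2\right) \left(I + q\right)}{3} = - \frac{\left(-2 + q\right) \left(I + q\right)}{3}$)
$f{\left(2,-1 \right)} 4800 = \left(- \frac{2^{2}}{3} + \frac{2}{3} \left(-1\right) + \frac{2}{3} \cdot 2 - \left(- \frac{1}{3}\right) 2\right) 4800 = \left(\left(- \frac{1}{3}\right) 4 - \frac{2}{3} + \frac{4}{3} + \frac{2}{3}\right) 4800 = \left(- \frac{4}{3} - \frac{2}{3} + \frac{4}{3} + \frac{2}{3}\right) 4800 = 0 \cdot 4800 = 0$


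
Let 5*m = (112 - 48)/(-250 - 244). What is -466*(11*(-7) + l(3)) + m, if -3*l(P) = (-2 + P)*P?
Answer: 44889748/1235 ≈ 36348.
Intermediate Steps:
l(P) = -P*(-2 + P)/3 (l(P) = -(-2 + P)*P/3 = -P*(-2 + P)/3)
m = -32/1235 (m = ((112 - 48)/(-250 - 244))/5 = (64/(-494))/5 = (64*(-1/494))/5 = (⅕)*(-32/247) = -32/1235 ≈ -0.025911)
-466*(11*(-7) + l(3)) + m = -466*(11*(-7) + (⅓)*3*(2 - 1*3)) - 32/1235 = -466*(-77 + (⅓)*3*(2 - 3)) - 32/1235 = -466*(-77 + (⅓)*3*(-1)) - 32/1235 = -466*(-77 - 1) - 32/1235 = -466*(-78) - 32/1235 = 36348 - 32/1235 = 44889748/1235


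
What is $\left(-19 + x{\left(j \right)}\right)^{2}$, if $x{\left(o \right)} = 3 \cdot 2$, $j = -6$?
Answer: $169$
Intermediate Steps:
$x{\left(o \right)} = 6$
$\left(-19 + x{\left(j \right)}\right)^{2} = \left(-19 + 6\right)^{2} = \left(-13\right)^{2} = 169$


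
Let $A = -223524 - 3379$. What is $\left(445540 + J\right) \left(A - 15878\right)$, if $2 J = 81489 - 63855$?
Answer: $-110309246817$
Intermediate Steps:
$J = 8817$ ($J = \frac{81489 - 63855}{2} = \frac{1}{2} \cdot 17634 = 8817$)
$A = -226903$
$\left(445540 + J\right) \left(A - 15878\right) = \left(445540 + 8817\right) \left(-226903 - 15878\right) = 454357 \left(-242781\right) = -110309246817$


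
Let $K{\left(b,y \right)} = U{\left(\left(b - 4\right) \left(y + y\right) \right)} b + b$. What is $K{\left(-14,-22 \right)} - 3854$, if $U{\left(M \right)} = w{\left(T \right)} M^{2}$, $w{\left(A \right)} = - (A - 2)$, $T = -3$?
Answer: $-43912348$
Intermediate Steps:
$w{\left(A \right)} = 2 - A$ ($w{\left(A \right)} = - (-2 + A) = 2 - A$)
$U{\left(M \right)} = 5 M^{2}$ ($U{\left(M \right)} = \left(2 - -3\right) M^{2} = \left(2 + 3\right) M^{2} = 5 M^{2}$)
$K{\left(b,y \right)} = b + 20 b y^{2} \left(-4 + b\right)^{2}$ ($K{\left(b,y \right)} = 5 \left(\left(b - 4\right) \left(y + y\right)\right)^{2} b + b = 5 \left(\left(-4 + b\right) 2 y\right)^{2} b + b = 5 \left(2 y \left(-4 + b\right)\right)^{2} b + b = 5 \cdot 4 y^{2} \left(-4 + b\right)^{2} b + b = 20 y^{2} \left(-4 + b\right)^{2} b + b = 20 b y^{2} \left(-4 + b\right)^{2} + b = b + 20 b y^{2} \left(-4 + b\right)^{2}$)
$K{\left(-14,-22 \right)} - 3854 = - 14 \left(1 + 20 \left(-22\right)^{2} \left(-4 - 14\right)^{2}\right) - 3854 = - 14 \left(1 + 20 \cdot 484 \left(-18\right)^{2}\right) - 3854 = - 14 \left(1 + 20 \cdot 484 \cdot 324\right) - 3854 = - 14 \left(1 + 3136320\right) - 3854 = \left(-14\right) 3136321 - 3854 = -43908494 - 3854 = -43912348$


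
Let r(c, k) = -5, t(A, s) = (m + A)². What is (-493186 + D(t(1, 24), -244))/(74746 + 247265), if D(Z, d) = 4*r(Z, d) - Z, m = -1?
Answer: -164402/107337 ≈ -1.5316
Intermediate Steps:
t(A, s) = (-1 + A)²
D(Z, d) = -20 - Z (D(Z, d) = 4*(-5) - Z = -20 - Z)
(-493186 + D(t(1, 24), -244))/(74746 + 247265) = (-493186 + (-20 - (-1 + 1)²))/(74746 + 247265) = (-493186 + (-20 - 1*0²))/322011 = (-493186 + (-20 - 1*0))*(1/322011) = (-493186 + (-20 + 0))*(1/322011) = (-493186 - 20)*(1/322011) = -493206*1/322011 = -164402/107337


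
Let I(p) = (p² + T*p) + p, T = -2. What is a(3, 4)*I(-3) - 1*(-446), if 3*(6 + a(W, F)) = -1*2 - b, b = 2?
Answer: 358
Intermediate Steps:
a(W, F) = -22/3 (a(W, F) = -6 + (-1*2 - 1*2)/3 = -6 + (-2 - 2)/3 = -6 + (⅓)*(-4) = -6 - 4/3 = -22/3)
I(p) = p² - p (I(p) = (p² - 2*p) + p = p² - p)
a(3, 4)*I(-3) - 1*(-446) = -(-22)*(-1 - 3) - 1*(-446) = -(-22)*(-4) + 446 = -22/3*12 + 446 = -88 + 446 = 358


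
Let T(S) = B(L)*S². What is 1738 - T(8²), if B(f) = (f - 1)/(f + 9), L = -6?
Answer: 33886/3 ≈ 11295.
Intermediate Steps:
B(f) = (-1 + f)/(9 + f)
T(S) = -7*S²/3 (T(S) = ((-1 - 6)/(9 - 6))*S² = (-7/3)*S² = ((⅓)*(-7))*S² = -7*S²/3)
1738 - T(8²) = 1738 - (-7)*(8²)²/3 = 1738 - (-7)*64²/3 = 1738 - (-7)*4096/3 = 1738 - 1*(-28672/3) = 1738 + 28672/3 = 33886/3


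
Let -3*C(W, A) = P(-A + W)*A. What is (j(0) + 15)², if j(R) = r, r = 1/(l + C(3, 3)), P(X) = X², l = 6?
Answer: 8281/36 ≈ 230.03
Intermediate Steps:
C(W, A) = -A*(W - A)²/3 (C(W, A) = -(-A + W)²*A/3 = -(W - A)²*A/3 = -A*(W - A)²/3)
r = ⅙ (r = 1/(6 - ⅓*3*(3 - 1*3)²) = 1/(6 - ⅓*3*(3 - 3)²) = 1/(6 - ⅓*3*0²) = 1/(6 - ⅓*3*0) = 1/(6 + 0) = 1/6 = ⅙ ≈ 0.16667)
j(R) = ⅙
(j(0) + 15)² = (⅙ + 15)² = (91/6)² = 8281/36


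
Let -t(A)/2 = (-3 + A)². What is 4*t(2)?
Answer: -8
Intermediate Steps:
t(A) = -2*(-3 + A)²
4*t(2) = 4*(-2*(-3 + 2)²) = 4*(-2*(-1)²) = 4*(-2*1) = 4*(-2) = -8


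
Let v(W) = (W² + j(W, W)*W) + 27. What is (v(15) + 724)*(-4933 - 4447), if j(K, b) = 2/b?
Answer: -9173640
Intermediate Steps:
v(W) = 29 + W² (v(W) = (W² + (2/W)*W) + 27 = (W² + 2) + 27 = (2 + W²) + 27 = 29 + W²)
(v(15) + 724)*(-4933 - 4447) = ((29 + 15²) + 724)*(-4933 - 4447) = ((29 + 225) + 724)*(-9380) = (254 + 724)*(-9380) = 978*(-9380) = -9173640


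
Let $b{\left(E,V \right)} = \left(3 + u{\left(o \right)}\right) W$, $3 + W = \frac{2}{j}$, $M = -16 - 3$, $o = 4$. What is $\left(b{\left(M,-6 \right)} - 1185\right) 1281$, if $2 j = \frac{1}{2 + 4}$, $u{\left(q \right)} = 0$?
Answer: $-1437282$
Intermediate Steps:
$j = \frac{1}{12}$ ($j = \frac{1}{2 \left(2 + 4\right)} = \frac{1}{2 \cdot 6} = \frac{1}{2} \cdot \frac{1}{6} = \frac{1}{12} \approx 0.083333$)
$M = -19$
$W = 21$ ($W = -3 + 2 \frac{1}{\frac{1}{12}} = -3 + 2 \cdot 12 = -3 + 24 = 21$)
$b{\left(E,V \right)} = 63$ ($b{\left(E,V \right)} = \left(3 + 0\right) 21 = 3 \cdot 21 = 63$)
$\left(b{\left(M,-6 \right)} - 1185\right) 1281 = \left(63 - 1185\right) 1281 = \left(-1122\right) 1281 = -1437282$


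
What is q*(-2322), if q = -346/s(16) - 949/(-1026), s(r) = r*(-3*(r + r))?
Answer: -6495365/2432 ≈ -2670.8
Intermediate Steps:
s(r) = -6*r² (s(r) = r*(-6*r) = -6*r²)
q = 151055/131328 (q = -346/((-6*16²)) - 949/(-1026) = -346/((-6*256)) - 949*(-1/1026) = -346/(-1536) + 949/1026 = -346*(-1/1536) + 949/1026 = 173/768 + 949/1026 = 151055/131328 ≈ 1.1502)
q*(-2322) = (151055/131328)*(-2322) = -6495365/2432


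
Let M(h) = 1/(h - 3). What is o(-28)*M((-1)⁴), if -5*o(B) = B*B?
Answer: 392/5 ≈ 78.400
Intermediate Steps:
o(B) = -B²/5 (o(B) = -B*B/5 = -B²/5)
M(h) = 1/(-3 + h)
o(-28)*M((-1)⁴) = (-⅕*(-28)²)/(-3 + (-1)⁴) = (-⅕*784)/(-3 + 1) = -784/5/(-2) = -784/5*(-½) = 392/5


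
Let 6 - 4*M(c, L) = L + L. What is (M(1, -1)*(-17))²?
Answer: 1156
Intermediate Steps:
M(c, L) = 3/2 - L/2 (M(c, L) = 3/2 - (L + L)/4 = 3/2 - L/2)
(M(1, -1)*(-17))² = ((3/2 - ½*(-1))*(-17))² = ((3/2 + ½)*(-17))² = (2*(-17))² = (-34)² = 1156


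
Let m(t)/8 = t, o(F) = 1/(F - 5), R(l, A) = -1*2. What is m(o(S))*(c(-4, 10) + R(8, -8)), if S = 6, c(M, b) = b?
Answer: 64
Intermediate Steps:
R(l, A) = -2
o(F) = 1/(-5 + F)
m(t) = 8*t
m(o(S))*(c(-4, 10) + R(8, -8)) = (8/(-5 + 6))*(10 - 2) = (8/1)*8 = (8*1)*8 = 8*8 = 64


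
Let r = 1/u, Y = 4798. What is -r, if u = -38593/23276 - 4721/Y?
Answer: 55839124/147527605 ≈ 0.37850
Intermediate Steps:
u = -147527605/55839124 (u = -38593/23276 - 4721/4798 = -147527605/55839124 ≈ -2.6420)
r = -55839124/147527605 (r = 1/(-147527605/55839124) = -55839124/147527605 ≈ -0.37850)
-r = -1*(-55839124/147527605) = 55839124/147527605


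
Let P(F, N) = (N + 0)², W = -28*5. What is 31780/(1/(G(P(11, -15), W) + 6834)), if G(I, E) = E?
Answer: 212735320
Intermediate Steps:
W = -140
P(F, N) = N²
31780/(1/(G(P(11, -15), W) + 6834)) = 31780/(1/(-140 + 6834)) = 31780/(1/6694) = 31780*6694 = 212735320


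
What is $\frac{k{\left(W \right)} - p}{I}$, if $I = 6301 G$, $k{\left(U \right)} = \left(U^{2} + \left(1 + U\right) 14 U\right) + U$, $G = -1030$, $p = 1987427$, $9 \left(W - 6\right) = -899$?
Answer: $\frac{50128429}{175230810} \approx 0.28607$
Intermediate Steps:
$W = - \frac{845}{9}$ ($W = 6 + \frac{1}{9} \left(-899\right) = 6 - \frac{899}{9} = - \frac{845}{9} \approx -93.889$)
$k{\left(U \right)} = U + U^{2} + U \left(14 + 14 U\right)$ ($k{\left(U \right)} = \left(U^{2} + \left(14 + 14 U\right) U\right) + U = \left(U^{2} + U \left(14 + 14 U\right)\right) + U = U + U^{2} + U \left(14 + 14 U\right)$)
$I = -6490030$ ($I = 6301 \left(-1030\right) = -6490030$)
$\frac{k{\left(W \right)} - p}{I} = \frac{15 \left(- \frac{845}{9}\right) \left(1 - \frac{845}{9}\right) - 1987427}{-6490030} = \left(15 \left(- \frac{845}{9}\right) \left(- \frac{836}{9}\right) - 1987427\right) \left(- \frac{1}{6490030}\right) = \left(\frac{3532100}{27} - 1987427\right) \left(- \frac{1}{6490030}\right) = \left(- \frac{50128429}{27}\right) \left(- \frac{1}{6490030}\right) = \frac{50128429}{175230810}$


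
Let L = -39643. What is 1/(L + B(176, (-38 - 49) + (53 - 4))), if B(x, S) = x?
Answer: -1/39467 ≈ -2.5338e-5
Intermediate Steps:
1/(L + B(176, (-38 - 49) + (53 - 4))) = 1/(-39643 + 176) = 1/(-39467) = -1/39467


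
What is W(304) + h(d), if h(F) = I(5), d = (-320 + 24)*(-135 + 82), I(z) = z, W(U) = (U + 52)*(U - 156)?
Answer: 52693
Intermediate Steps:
W(U) = (-156 + U)*(52 + U) (W(U) = (52 + U)*(-156 + U) = (-156 + U)*(52 + U))
d = 15688 (d = -296*(-53) = 15688)
h(F) = 5
W(304) + h(d) = (-8112 + 304² - 104*304) + 5 = (-8112 + 92416 - 31616) + 5 = 52688 + 5 = 52693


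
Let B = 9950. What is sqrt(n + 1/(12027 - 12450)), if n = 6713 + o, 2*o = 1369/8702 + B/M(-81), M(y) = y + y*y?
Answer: sqrt(363873252468882623)/7361892 ≈ 81.938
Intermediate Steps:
M(y) = y + y**2
o = 4772801/5638896 (o = (1369/8702 + 9950/((-81*(1 - 81))))/2 = (1369*(1/8702) + 9950/((-81*(-80))))/2 = (1369/8702 + 9950/6480)/2 = (1369/8702 + 9950*(1/6480))/2 = (1369/8702 + 995/648)/2 = (1/2)*(4772801/2819448) = 4772801/5638896 ≈ 0.84641)
n = 37858681649/5638896 (n = 6713 + 4772801/5638896 = 37858681649/5638896 ≈ 6713.8)
sqrt(n + 1/(12027 - 12450)) = sqrt(37858681649/5638896 + 1/(12027 - 12450)) = sqrt(37858681649/5638896 + 1/(-423)) = sqrt(37858681649/5638896 - 1/423) = sqrt(1779357410959/265028112) = sqrt(363873252468882623)/7361892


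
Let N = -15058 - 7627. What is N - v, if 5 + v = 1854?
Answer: -24534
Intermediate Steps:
v = 1849 (v = -5 + 1854 = 1849)
N = -22685
N - v = -22685 - 1*1849 = -22685 - 1849 = -24534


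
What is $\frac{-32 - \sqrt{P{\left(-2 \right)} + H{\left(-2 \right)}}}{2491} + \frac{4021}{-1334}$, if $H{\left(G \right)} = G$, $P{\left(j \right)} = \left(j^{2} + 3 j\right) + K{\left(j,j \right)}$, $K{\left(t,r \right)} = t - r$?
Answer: $- \frac{10058999}{3322994} - \frac{2 i}{2491} \approx -3.0271 - 0.00080289 i$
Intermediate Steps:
$P{\left(j \right)} = j^{2} + 3 j$ ($P{\left(j \right)} = \left(j^{2} + 3 j\right) + \left(j - j\right) = \left(j^{2} + 3 j\right) + 0 = j^{2} + 3 j$)
$\frac{-32 - \sqrt{P{\left(-2 \right)} + H{\left(-2 \right)}}}{2491} + \frac{4021}{-1334} = \frac{-32 - \sqrt{- 2 \left(3 - 2\right) - 2}}{2491} + \frac{4021}{-1334} = \left(-32 - \sqrt{\left(-2\right) 1 - 2}\right) \frac{1}{2491} + 4021 \left(- \frac{1}{1334}\right) = \left(-32 - \sqrt{-2 - 2}\right) \frac{1}{2491} - \frac{4021}{1334} = \left(-32 - \sqrt{-4}\right) \frac{1}{2491} - \frac{4021}{1334} = \left(-32 - 2 i\right) \frac{1}{2491} - \frac{4021}{1334} = \left(- \frac{32}{2491} - \frac{2 i}{2491}\right) - \frac{4021}{1334} = - \frac{10058999}{3322994} - \frac{2 i}{2491}$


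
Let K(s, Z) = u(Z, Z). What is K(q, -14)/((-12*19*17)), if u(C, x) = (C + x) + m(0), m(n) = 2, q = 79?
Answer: 13/1938 ≈ 0.0067079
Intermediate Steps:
u(C, x) = 2 + C + x (u(C, x) = (C + x) + 2 = 2 + C + x)
K(s, Z) = 2 + 2*Z (K(s, Z) = 2 + Z + Z = 2 + 2*Z)
K(q, -14)/((-12*19*17)) = (2 + 2*(-14))/((-12*19*17)) = (2 - 28)/((-228*17)) = -26/(-3876) = -26*(-1/3876) = 13/1938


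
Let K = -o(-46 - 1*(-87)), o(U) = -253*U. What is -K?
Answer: -10373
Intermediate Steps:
K = 10373 (K = -(-253)*(-46 - 1*(-87)) = -(-253)*(-46 + 87) = -(-253)*41 = -1*(-10373) = 10373)
-K = -1*10373 = -10373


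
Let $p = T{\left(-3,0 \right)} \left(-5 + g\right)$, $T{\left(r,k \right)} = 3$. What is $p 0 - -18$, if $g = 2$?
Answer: $18$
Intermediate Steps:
$p = -9$ ($p = 3 \left(-5 + 2\right) = 3 \left(-3\right) = -9$)
$p 0 - -18 = \left(-9\right) 0 - -18 = 0 + \left(-222 + 240\right) = 0 + 18 = 18$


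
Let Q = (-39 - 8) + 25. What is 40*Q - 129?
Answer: -1009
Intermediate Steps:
Q = -22 (Q = -47 + 25 = -22)
40*Q - 129 = 40*(-22) - 129 = -880 - 129 = -1009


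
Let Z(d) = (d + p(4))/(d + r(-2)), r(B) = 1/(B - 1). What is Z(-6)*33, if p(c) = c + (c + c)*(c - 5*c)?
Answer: 12870/19 ≈ 677.37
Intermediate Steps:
p(c) = c - 8*c² (p(c) = c + (2*c)*(-4*c) = c - 8*c²)
r(B) = 1/(-1 + B)
Z(d) = (-124 + d)/(-⅓ + d) (Z(d) = (d + 4*(1 - 8*4))/(d + 1/(-1 - 2)) = (d + 4*(1 - 32))/(d + 1/(-3)) = (d + 4*(-31))/(d - ⅓) = (d - 124)/(-⅓ + d) = (-124 + d)/(-⅓ + d))
Z(-6)*33 = (3*(-124 - 6)/(-1 + 3*(-6)))*33 = (3*(-130)/(-1 - 18))*33 = (3*(-130)/(-19))*33 = (3*(-1/19)*(-130))*33 = (390/19)*33 = 12870/19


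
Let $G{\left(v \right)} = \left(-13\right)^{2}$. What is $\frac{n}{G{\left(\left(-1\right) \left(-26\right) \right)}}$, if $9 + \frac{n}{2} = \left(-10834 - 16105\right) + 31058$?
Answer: $\frac{8220}{169} \approx 48.639$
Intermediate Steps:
$n = 8220$ ($n = -18 + 2 \left(\left(-10834 - 16105\right) + 31058\right) = -18 + 2 \left(-26939 + 31058\right) = -18 + 2 \cdot 4119 = -18 + 8238 = 8220$)
$G{\left(v \right)} = 169$
$\frac{n}{G{\left(\left(-1\right) \left(-26\right) \right)}} = \frac{8220}{169}$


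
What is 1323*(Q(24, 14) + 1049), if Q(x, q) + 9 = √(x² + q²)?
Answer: 1375920 + 2646*√193 ≈ 1.4127e+6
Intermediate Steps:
Q(x, q) = -9 + √(q² + x²) (Q(x, q) = -9 + √(x² + q²) = -9 + √(q² + x²))
1323*(Q(24, 14) + 1049) = 1323*((-9 + √(14² + 24²)) + 1049) = 1323*((-9 + √(196 + 576)) + 1049) = 1323*((-9 + √772) + 1049) = 1323*((-9 + 2*√193) + 1049) = 1323*(1040 + 2*√193) = 1375920 + 2646*√193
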